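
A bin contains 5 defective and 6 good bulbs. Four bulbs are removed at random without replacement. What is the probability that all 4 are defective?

P = 5/11 × 4/10 × 3/9 × 2/8 = 120/7920 = 1/66.

1/66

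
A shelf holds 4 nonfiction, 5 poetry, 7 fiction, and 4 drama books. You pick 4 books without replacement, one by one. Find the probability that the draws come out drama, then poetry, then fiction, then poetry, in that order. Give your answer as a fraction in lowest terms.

Each draw changes the counts, so multiply the conditional probabilities along the sequence:
P = 4/20 × 5/19 × 7/18 × 4/17 = 560/116280 = 14/2907.

14/2907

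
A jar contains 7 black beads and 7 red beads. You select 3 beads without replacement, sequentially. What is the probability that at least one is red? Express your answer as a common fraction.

P(no red) = 7/14 × 6/13 × 5/12 = 210/2184 = 5/52.
P(at least one) = 1 − 5/52 = 47/52.

47/52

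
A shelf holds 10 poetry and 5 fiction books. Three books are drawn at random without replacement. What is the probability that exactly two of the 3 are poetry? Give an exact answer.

45/91

One ordering (poetry drawn first) has probability 10/15 × 9/14 × 5/13 = 450/2730 = 15/91.
There are C(3,2) = 3 such orderings, each equally likely, so P = 3 × 15/91 = 45/91.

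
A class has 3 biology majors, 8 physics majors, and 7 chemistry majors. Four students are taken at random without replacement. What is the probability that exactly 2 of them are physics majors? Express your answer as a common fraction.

One ordering (physics majors drawn first) has probability 8/18 × 7/17 × 10/16 × 9/15 = 5040/73440 = 7/102.
There are C(4,2) = 6 such orderings, each equally likely, so P = 6 × 7/102 = 7/17.

7/17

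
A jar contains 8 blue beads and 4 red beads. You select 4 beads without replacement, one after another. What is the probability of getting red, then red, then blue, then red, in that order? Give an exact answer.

Chain rule:
P = 4/12 × 3/11 × 8/10 × 2/9 = 192/11880 = 8/495.

8/495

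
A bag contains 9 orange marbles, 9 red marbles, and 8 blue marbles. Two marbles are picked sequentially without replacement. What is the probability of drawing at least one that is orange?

189/325

P(no orange) = 17/26 × 16/25 = 272/650 = 136/325.
P(at least one) = 1 − 136/325 = 189/325.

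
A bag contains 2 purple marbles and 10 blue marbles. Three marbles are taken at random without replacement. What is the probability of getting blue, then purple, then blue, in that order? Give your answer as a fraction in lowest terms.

3/22

Chain rule:
P = 10/12 × 2/11 × 9/10 = 180/1320 = 3/22.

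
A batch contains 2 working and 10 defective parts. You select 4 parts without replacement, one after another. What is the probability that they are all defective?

P = 10/12 × 9/11 × 8/10 × 7/9 = 5040/11880 = 14/33.

14/33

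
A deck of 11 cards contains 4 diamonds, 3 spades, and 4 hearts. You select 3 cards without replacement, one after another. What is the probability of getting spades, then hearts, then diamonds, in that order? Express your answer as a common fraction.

Chain rule:
P = 3/11 × 4/10 × 4/9 = 48/990 = 8/165.

8/165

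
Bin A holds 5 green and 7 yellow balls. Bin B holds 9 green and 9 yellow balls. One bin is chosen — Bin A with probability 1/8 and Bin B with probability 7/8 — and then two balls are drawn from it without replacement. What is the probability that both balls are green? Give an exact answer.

1009/4488

From Bin A: P(both green) = (5/12)(4/11) = 5/33.
From Bin B: P(both green) = (9/18)(8/17) = 4/17.
Total probability = (1/8)(5/33) + (7/8)(4/17) = 1009/4488.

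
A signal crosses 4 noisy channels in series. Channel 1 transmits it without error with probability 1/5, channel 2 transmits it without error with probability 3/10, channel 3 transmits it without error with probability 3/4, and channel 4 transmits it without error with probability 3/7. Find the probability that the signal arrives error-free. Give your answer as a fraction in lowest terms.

Multiplying along the chain,
P = 1/5 × 3/10 × 3/4 × 3/7 = 27/1400.

27/1400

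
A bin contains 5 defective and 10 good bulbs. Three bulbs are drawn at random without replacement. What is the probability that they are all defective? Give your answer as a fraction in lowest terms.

P(all defective) = 5/15 × 4/14 × 3/13 = 60/2730 = 2/91.

2/91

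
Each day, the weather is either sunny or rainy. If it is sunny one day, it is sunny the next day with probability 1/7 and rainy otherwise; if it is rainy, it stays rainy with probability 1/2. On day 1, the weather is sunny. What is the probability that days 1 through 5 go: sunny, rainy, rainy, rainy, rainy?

Day 1 is given. For each transition, use the conditional probability from the current state:
P(rainy | sunny) = 6/7; P(rainy | rainy) = 1/2; P(rainy | rainy) = 1/2; P(rainy | rainy) = 1/2.
P = 6/7 × 1/2 × 1/2 × 1/2 = 6/56 = 3/28.

3/28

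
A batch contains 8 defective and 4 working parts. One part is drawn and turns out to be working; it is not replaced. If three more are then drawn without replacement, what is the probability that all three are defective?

56/165

With the first part removed, 8 defective remain out of 11.
P = 8/11 × 7/10 × 6/9 = 336/990 = 56/165.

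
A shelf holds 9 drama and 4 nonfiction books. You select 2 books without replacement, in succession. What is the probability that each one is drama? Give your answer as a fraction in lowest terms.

P(all drama) = 9/13 × 8/12 = 72/156 = 6/13.

6/13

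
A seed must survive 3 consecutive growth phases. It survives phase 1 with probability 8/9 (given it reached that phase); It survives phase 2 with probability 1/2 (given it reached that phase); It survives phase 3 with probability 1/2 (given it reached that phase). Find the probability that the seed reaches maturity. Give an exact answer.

2/9

The events are sequential, so multiply the conditional probabilities:
P = 8/9 × 1/2 × 1/2 = 8/36 = 2/9.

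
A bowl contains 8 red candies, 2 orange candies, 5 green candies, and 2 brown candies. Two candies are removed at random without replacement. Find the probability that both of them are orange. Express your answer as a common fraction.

P(all orange) = 2/17 × 1/16 = 2/272 = 1/136.

1/136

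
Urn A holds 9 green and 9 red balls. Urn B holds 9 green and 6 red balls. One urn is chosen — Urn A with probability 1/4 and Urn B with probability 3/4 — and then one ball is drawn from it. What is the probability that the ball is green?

23/40

From Urn A: P(green) = 9/18.
From Urn B: P(green) = 9/15.
Total probability = (1/4)(9/18) + (3/4)(9/15) = 23/40.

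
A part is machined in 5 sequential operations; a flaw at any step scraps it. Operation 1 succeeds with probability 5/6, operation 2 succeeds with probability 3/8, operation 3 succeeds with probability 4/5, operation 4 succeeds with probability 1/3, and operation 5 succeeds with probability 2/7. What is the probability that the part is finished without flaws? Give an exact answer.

The events are sequential, so multiply the conditional probabilities:
P = 5/6 × 3/8 × 4/5 × 1/3 × 2/7 = 120/5040 = 1/42.

1/42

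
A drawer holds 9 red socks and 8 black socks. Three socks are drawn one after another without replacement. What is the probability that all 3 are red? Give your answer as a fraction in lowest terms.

21/170

P(all red) = 9/17 × 8/16 × 7/15 = 504/4080 = 21/170.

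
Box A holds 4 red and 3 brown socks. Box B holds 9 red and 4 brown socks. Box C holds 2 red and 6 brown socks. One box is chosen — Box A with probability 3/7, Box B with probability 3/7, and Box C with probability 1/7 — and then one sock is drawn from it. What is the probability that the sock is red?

From Box A: P(red) = 4/7.
From Box B: P(red) = 9/13.
From Box C: P(red) = 2/8.
Total probability = (3/7)(4/7) + (3/7)(9/13) + (1/7)(2/8) = 1471/2548.

1471/2548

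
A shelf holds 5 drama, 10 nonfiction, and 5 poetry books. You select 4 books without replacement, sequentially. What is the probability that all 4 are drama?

P(all drama) = 5/20 × 4/19 × 3/18 × 2/17 = 120/116280 = 1/969.

1/969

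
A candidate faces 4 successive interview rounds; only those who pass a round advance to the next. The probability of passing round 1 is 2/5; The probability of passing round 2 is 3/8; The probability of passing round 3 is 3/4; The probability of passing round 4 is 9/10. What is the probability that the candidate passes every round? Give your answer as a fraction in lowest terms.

Each stage is reached only if all earlier stages succeed, so
P = 2/5 × 3/8 × 3/4 × 9/10 = 162/1600 = 81/800.

81/800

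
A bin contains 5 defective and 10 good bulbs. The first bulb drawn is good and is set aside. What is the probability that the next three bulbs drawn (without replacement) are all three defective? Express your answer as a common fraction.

With the first bulb removed, 5 defective remain out of 14.
P = 5/14 × 4/13 × 3/12 = 60/2184 = 5/182.

5/182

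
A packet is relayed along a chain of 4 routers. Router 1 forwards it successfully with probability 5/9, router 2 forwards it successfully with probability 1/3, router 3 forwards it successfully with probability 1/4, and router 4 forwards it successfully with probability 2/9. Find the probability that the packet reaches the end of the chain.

Each stage is reached only if all earlier stages succeed, so
P = 5/9 × 1/3 × 1/4 × 2/9 = 10/972 = 5/486.

5/486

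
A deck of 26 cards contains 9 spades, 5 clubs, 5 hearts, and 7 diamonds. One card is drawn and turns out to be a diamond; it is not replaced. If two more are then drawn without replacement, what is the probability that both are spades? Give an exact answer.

After the first draw, 9 of the remaining 25 cards are spades.
P = 9/25 × 8/24 = 72/600 = 3/25.

3/25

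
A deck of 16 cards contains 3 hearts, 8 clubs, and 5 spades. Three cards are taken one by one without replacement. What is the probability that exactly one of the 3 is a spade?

One ordering (a spade drawn first) has probability 5/16 × 11/15 × 10/14 = 550/3360 = 55/336.
There are C(3,1) = 3 such orderings, each equally likely, so P = 3 × 55/336 = 55/112.

55/112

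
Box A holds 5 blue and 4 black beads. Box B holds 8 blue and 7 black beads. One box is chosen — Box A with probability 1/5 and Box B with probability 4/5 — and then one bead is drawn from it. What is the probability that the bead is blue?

From Box A: P(blue) = 5/9.
From Box B: P(blue) = 8/15.
Total probability = (1/5)(5/9) + (4/5)(8/15) = 121/225.

121/225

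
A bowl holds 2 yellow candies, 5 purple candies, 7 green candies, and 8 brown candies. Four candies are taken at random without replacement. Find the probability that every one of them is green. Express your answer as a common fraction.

1/209

P(all green) = 7/22 × 6/21 × 5/20 × 4/19 = 840/175560 = 1/209.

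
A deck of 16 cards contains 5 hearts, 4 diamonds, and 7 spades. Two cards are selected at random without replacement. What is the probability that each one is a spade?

7/40

P(all spades) = 7/16 × 6/15 = 42/240 = 7/40.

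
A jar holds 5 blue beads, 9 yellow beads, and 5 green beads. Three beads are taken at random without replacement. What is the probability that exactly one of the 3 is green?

One ordering (green drawn first) has probability 5/19 × 14/18 × 13/17 = 910/5814 = 455/2907.
There are C(3,1) = 3 such orderings, each equally likely, so P = 3 × 455/2907 = 455/969.

455/969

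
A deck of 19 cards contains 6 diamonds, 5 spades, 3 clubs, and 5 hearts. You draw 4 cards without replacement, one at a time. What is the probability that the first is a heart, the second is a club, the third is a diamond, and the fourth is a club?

5/2584

Each draw changes the counts, so multiply the conditional probabilities along the sequence:
P = 5/19 × 3/18 × 6/17 × 2/16 = 180/93024 = 5/2584.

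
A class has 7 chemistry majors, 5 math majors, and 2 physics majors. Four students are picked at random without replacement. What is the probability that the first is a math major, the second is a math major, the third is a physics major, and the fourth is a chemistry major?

Each draw changes the counts, so multiply the conditional probabilities along the sequence:
P = 5/14 × 4/13 × 2/12 × 7/11 = 280/24024 = 5/429.

5/429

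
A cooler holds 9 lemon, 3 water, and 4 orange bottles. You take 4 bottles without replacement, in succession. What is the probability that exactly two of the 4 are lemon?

27/65

One ordering (lemon drawn first) has probability 9/16 × 8/15 × 7/14 × 6/13 = 3024/43680 = 9/130.
There are C(4,2) = 6 such orderings, each equally likely, so P = 6 × 9/130 = 27/65.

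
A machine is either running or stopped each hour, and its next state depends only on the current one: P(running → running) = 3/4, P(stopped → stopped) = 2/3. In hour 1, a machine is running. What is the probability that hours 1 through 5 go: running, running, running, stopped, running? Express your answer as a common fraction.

3/64

Hour 1 is given. For each transition, use the conditional probability from the current state:
P(running | running) = 3/4; P(running | running) = 3/4; P(stopped | running) = 1/4; P(running | stopped) = 1/3.
P = 3/4 × 3/4 × 1/4 × 1/3 = 9/192 = 3/64.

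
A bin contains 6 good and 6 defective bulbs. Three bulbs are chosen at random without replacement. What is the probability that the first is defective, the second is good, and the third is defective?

3/22

Each draw changes the counts, so multiply the conditional probabilities along the sequence:
P = 6/12 × 6/11 × 5/10 = 180/1320 = 3/22.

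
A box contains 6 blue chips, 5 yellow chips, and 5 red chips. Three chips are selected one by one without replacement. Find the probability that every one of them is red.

1/56

P(every draw is red) = 5/16 × 4/15 × 3/14 = 60/3360 = 1/56.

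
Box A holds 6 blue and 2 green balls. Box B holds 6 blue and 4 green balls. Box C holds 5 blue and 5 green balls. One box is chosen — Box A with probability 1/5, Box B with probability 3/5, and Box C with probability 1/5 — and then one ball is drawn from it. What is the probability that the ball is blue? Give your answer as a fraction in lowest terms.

61/100

From Box A: P(blue) = 6/8.
From Box B: P(blue) = 6/10.
From Box C: P(blue) = 5/10.
Total probability = (1/5)(6/8) + (3/5)(6/10) + (1/5)(5/10) = 61/100.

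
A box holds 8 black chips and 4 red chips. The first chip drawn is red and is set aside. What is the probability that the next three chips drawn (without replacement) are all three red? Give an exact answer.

1/165

With the first chip removed, 3 red remain out of 11.
P = 3/11 × 2/10 × 1/9 = 6/990 = 1/165.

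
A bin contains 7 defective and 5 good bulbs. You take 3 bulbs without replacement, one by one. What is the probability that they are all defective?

P = 7/12 × 6/11 × 5/10 = 210/1320 = 7/44.

7/44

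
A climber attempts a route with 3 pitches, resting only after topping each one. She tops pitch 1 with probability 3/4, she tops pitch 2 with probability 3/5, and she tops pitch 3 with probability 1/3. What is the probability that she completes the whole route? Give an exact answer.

3/20

The events are sequential, so multiply the conditional probabilities:
P = 3/4 × 3/5 × 1/3 = 9/60 = 3/20.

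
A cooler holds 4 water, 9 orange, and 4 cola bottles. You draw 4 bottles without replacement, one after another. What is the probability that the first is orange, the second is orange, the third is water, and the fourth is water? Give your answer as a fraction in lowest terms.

9/595

Multiply the probability of each draw given the previous ones:
P = 9/17 × 8/16 × 4/15 × 3/14 = 864/57120 = 9/595.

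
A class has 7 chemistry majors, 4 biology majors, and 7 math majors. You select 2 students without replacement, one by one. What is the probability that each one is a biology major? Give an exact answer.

2/51

P = 4/18 × 3/17 = 12/306 = 2/51.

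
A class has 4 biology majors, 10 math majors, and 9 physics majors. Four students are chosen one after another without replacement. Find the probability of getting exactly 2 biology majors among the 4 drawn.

One ordering (biology majors drawn first) has probability 4/23 × 3/22 × 19/21 × 18/20 = 4104/212520 = 171/8855.
There are C(4,2) = 6 such orderings, each equally likely, so P = 6 × 171/8855 = 1026/8855.

1026/8855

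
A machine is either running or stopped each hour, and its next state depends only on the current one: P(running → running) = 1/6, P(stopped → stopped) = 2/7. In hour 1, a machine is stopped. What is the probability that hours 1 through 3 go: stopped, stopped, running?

Hour 1 is given. For each transition, use the conditional probability from the current state:
P(stopped | stopped) = 2/7; P(running | stopped) = 5/7.
P = 2/7 × 5/7 = 10/49.

10/49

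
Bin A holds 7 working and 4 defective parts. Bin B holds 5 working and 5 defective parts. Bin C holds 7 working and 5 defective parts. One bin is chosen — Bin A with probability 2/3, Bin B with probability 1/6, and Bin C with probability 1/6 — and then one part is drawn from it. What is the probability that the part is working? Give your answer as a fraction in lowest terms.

479/792

From Bin A: P(working) = 7/11.
From Bin B: P(working) = 5/10.
From Bin C: P(working) = 7/12.
Total probability = (2/3)(7/11) + (1/6)(5/10) + (1/6)(7/12) = 479/792.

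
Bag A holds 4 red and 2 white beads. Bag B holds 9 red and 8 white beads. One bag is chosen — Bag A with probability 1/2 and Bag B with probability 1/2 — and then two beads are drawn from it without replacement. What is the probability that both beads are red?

From Bag A: P(both red) = (4/6)(3/5) = 2/5.
From Bag B: P(both red) = (9/17)(8/16) = 9/34.
Total probability = (1/2)(2/5) + (1/2)(9/34) = 113/340.

113/340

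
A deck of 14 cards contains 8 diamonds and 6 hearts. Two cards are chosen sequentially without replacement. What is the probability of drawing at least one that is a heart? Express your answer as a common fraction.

P(no hearts) = 8/14 × 7/13 = 56/182 = 4/13.
P(at least one) = 1 − 4/13 = 9/13.

9/13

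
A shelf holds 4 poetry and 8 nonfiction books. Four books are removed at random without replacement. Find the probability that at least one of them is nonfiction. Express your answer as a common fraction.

P(no nonfiction) = 4/12 × 3/11 × 2/10 × 1/9 = 24/11880 = 1/495.
P(at least one) = 1 − 1/495 = 494/495.

494/495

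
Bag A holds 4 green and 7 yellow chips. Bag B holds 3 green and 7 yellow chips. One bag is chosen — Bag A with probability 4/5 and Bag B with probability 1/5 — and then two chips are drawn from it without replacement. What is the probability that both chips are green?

83/825

From Bag A: P(both green) = (4/11)(3/10) = 6/55.
From Bag B: P(both green) = (3/10)(2/9) = 1/15.
Total probability = (4/5)(6/55) + (1/5)(1/15) = 83/825.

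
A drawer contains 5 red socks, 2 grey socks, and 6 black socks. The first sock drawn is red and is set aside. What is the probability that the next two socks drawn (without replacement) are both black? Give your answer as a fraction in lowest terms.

After the first draw, 6 of the remaining 12 socks are black.
P = 6/12 × 5/11 = 30/132 = 5/22.

5/22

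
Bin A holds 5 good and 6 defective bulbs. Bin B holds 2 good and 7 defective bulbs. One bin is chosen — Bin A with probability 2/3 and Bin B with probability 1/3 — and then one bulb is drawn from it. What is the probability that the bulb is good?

From Bin A: P(good) = 5/11.
From Bin B: P(good) = 2/9.
Total probability = (2/3)(5/11) + (1/3)(2/9) = 112/297.

112/297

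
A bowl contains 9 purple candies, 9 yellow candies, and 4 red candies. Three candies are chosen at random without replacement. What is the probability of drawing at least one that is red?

P(no red) = 18/22 × 17/21 × 16/20 = 4896/9240 = 204/385.
P(at least one) = 1 − 204/385 = 181/385.

181/385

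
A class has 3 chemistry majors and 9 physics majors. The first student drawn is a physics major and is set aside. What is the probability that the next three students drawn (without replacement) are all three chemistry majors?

After the first draw, 3 of the remaining 11 students are chemistry majors.
P = 3/11 × 2/10 × 1/9 = 6/990 = 1/165.

1/165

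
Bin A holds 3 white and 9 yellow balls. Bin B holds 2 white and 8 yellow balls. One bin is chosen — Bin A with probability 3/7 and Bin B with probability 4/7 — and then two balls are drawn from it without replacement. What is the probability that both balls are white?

223/6930

From Bin A: P(both white) = (3/12)(2/11) = 1/22.
From Bin B: P(both white) = (2/10)(1/9) = 1/45.
Total probability = (3/7)(1/22) + (4/7)(1/45) = 223/6930.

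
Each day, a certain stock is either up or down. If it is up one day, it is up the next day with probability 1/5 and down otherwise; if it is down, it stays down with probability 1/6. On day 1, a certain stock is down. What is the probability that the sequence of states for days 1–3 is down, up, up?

Day 1 is given. For each transition, use the conditional probability from the current state:
P(up | down) = 5/6; P(up | up) = 1/5.
P = 5/6 × 1/5 = 5/30 = 1/6.

1/6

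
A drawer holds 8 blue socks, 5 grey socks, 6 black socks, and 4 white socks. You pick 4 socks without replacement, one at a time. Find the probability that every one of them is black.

P(every draw is black) = 6/23 × 5/22 × 4/21 × 3/20 = 360/212520 = 3/1771.

3/1771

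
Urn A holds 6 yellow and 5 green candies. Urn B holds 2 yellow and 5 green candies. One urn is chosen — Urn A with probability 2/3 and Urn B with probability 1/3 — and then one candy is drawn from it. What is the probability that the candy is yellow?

106/231

From Urn A: P(yellow) = 6/11.
From Urn B: P(yellow) = 2/7.
Total probability = (2/3)(6/11) + (1/3)(2/7) = 106/231.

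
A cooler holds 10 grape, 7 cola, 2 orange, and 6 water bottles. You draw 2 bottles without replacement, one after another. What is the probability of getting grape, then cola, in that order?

7/60

Multiply the probability of each draw given the previous ones:
P = 10/25 × 7/24 = 70/600 = 7/60.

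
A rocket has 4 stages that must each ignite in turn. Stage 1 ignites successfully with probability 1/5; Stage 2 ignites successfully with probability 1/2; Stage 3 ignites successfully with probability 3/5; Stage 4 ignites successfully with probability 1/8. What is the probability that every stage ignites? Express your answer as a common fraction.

3/400

Each stage is reached only if all earlier stages succeed, so
P = 1/5 × 1/2 × 3/5 × 1/8 = 3/400.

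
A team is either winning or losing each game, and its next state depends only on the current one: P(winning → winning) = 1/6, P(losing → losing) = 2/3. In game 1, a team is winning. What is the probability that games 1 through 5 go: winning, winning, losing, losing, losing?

Game 1 is given. For each transition, use the conditional probability from the current state:
P(winning | winning) = 1/6; P(losing | winning) = 5/6; P(losing | losing) = 2/3; P(losing | losing) = 2/3.
P = 1/6 × 5/6 × 2/3 × 2/3 = 20/324 = 5/81.

5/81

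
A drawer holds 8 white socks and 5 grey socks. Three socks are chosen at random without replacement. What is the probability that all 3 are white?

28/143

P(every draw is white) = 8/13 × 7/12 × 6/11 = 336/1716 = 28/143.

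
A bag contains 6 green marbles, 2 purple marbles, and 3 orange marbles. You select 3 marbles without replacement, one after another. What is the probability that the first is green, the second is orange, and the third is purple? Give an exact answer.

Multiply the probability of each draw given the previous ones:
P = 6/11 × 3/10 × 2/9 = 36/990 = 2/55.

2/55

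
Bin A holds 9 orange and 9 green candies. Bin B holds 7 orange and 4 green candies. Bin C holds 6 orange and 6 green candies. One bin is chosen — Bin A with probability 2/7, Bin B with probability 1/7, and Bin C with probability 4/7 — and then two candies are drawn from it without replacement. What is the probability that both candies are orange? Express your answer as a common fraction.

From Bin A: P(both orange) = (9/18)(8/17) = 4/17.
From Bin B: P(both orange) = (7/11)(6/10) = 21/55.
From Bin C: P(both orange) = (6/12)(5/11) = 5/22.
Total probability = (2/7)(4/17) + (1/7)(21/55) + (4/7)(5/22) = 1647/6545.

1647/6545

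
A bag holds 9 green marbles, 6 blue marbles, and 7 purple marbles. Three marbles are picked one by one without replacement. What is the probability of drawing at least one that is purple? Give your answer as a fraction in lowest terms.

31/44

P(no purple) = 15/22 × 14/21 × 13/20 = 2730/9240 = 13/44.
P(at least one) = 1 − 13/44 = 31/44.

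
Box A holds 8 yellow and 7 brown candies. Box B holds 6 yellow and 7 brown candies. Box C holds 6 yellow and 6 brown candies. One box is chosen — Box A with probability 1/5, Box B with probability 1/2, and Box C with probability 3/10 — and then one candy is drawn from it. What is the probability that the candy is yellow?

From Box A: P(yellow) = 8/15.
From Box B: P(yellow) = 6/13.
From Box C: P(yellow) = 6/12.
Total probability = (1/5)(8/15) + (1/2)(6/13) + (3/10)(6/12) = 1901/3900.

1901/3900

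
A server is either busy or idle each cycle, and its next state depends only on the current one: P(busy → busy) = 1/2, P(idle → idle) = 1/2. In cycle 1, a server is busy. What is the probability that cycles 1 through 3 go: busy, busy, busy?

Cycle 1 is given. For each transition, use the conditional probability from the current state:
P(busy | busy) = 1/2; P(busy | busy) = 1/2.
P = 1/2 × 1/2 = 1/4.

1/4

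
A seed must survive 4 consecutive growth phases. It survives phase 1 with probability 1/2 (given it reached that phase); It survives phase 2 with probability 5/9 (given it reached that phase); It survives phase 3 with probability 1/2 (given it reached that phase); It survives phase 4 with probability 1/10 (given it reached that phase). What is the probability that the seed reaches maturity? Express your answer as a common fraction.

Multiplying along the chain,
P = 1/2 × 5/9 × 1/2 × 1/10 = 5/360 = 1/72.

1/72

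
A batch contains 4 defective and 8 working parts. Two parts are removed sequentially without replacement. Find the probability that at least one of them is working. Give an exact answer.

P(no working) = 4/12 × 3/11 = 12/132 = 1/11.
P(at least one) = 1 − 1/11 = 10/11.

10/11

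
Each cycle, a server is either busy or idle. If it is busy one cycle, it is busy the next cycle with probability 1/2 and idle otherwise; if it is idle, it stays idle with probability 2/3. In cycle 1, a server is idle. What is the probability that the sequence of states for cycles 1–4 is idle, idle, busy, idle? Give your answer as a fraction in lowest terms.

1/9

Cycle 1 is given. For each transition, use the conditional probability from the current state:
P(idle | idle) = 2/3; P(busy | idle) = 1/3; P(idle | busy) = 1/2.
P = 2/3 × 1/3 × 1/2 = 2/18 = 1/9.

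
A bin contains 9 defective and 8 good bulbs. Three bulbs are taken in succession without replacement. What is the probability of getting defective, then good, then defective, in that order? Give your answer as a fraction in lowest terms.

Chain rule:
P = 9/17 × 8/16 × 8/15 = 576/4080 = 12/85.

12/85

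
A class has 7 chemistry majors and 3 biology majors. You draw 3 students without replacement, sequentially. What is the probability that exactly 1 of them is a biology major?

One ordering (a biology major drawn first) has probability 3/10 × 7/9 × 6/8 = 126/720 = 7/40.
There are C(3,1) = 3 such orderings, each equally likely, so P = 3 × 7/40 = 21/40.

21/40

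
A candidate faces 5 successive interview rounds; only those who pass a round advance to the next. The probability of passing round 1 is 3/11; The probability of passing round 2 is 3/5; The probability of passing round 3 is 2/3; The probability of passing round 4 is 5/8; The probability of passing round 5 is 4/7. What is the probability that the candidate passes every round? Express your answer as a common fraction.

3/77

The events are sequential, so multiply the conditional probabilities:
P = 3/11 × 3/5 × 2/3 × 5/8 × 4/7 = 360/9240 = 3/77.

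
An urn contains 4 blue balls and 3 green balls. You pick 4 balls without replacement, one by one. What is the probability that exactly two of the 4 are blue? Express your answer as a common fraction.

One ordering (blue drawn first) has probability 4/7 × 3/6 × 3/5 × 2/4 = 72/840 = 3/35.
There are C(4,2) = 6 such orderings, each equally likely, so P = 6 × 3/35 = 18/35.

18/35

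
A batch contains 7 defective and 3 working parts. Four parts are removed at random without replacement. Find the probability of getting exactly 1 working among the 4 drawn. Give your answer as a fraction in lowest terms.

One ordering (working drawn first) has probability 3/10 × 7/9 × 6/8 × 5/7 = 630/5040 = 1/8.
There are C(4,1) = 4 such orderings, each equally likely, so P = 4 × 1/8 = 1/2.

1/2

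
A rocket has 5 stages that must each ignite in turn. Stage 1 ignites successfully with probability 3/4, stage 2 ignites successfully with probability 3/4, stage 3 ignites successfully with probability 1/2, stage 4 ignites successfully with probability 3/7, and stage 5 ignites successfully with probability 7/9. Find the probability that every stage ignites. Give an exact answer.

The events are sequential, so multiply the conditional probabilities:
P = 3/4 × 3/4 × 1/2 × 3/7 × 7/9 = 189/2016 = 3/32.

3/32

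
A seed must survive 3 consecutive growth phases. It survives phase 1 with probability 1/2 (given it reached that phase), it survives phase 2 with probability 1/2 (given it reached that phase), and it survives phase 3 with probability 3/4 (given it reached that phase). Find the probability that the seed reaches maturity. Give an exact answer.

3/16

Multiplying along the chain,
P = 1/2 × 1/2 × 3/4 = 3/16.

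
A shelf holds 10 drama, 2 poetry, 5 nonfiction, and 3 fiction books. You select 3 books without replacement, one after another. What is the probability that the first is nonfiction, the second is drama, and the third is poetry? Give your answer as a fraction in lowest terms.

5/342

Multiply the probability of each draw given the previous ones:
P = 5/20 × 10/19 × 2/18 = 100/6840 = 5/342.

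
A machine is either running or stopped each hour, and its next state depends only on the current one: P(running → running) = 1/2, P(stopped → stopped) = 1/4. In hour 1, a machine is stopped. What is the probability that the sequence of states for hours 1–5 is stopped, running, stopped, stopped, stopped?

Hour 1 is given. For each transition, use the conditional probability from the current state:
P(running | stopped) = 3/4; P(stopped | running) = 1/2; P(stopped | stopped) = 1/4; P(stopped | stopped) = 1/4.
P = 3/4 × 1/2 × 1/4 × 1/4 = 3/128.

3/128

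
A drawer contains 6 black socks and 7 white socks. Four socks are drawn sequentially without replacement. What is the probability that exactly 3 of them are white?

One ordering (white drawn first) has probability 7/13 × 6/12 × 5/11 × 6/10 = 1260/17160 = 21/286.
There are C(4,3) = 4 such orderings, each equally likely, so P = 4 × 21/286 = 42/143.

42/143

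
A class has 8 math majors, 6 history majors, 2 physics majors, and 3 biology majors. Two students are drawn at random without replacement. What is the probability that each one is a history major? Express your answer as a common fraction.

P(all history majors) = 6/19 × 5/18 = 30/342 = 5/57.

5/57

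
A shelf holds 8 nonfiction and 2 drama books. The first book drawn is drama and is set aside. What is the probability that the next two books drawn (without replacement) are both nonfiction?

7/9

With the first book removed, 8 nonfiction remain out of 9.
P = 8/9 × 7/8 = 56/72 = 7/9.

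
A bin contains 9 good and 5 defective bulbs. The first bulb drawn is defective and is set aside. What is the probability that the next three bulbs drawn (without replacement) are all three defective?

2/143

With the first bulb removed, 4 defective remain out of 13.
P = 4/13 × 3/12 × 2/11 = 24/1716 = 2/143.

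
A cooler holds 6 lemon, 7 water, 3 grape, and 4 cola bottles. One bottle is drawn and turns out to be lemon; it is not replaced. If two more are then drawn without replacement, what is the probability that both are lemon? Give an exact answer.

After the first draw, 5 of the remaining 19 bottles are lemon.
P = 5/19 × 4/18 = 20/342 = 10/171.

10/171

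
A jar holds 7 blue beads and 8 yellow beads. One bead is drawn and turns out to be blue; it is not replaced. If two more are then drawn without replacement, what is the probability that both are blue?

With the first bead removed, 6 blue remain out of 14.
P = 6/14 × 5/13 = 30/182 = 15/91.

15/91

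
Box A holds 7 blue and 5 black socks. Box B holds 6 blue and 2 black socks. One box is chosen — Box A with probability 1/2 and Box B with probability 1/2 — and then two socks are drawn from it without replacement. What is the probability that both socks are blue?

From Box A: P(both blue) = (7/12)(6/11) = 7/22.
From Box B: P(both blue) = (6/8)(5/7) = 15/28.
Total probability = (1/2)(7/22) + (1/2)(15/28) = 263/616.

263/616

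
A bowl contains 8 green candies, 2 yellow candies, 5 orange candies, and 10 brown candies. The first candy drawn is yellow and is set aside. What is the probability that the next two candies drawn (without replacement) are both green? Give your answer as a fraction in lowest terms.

After the first draw, 8 of the remaining 24 candies are green.
P = 8/24 × 7/23 = 56/552 = 7/69.

7/69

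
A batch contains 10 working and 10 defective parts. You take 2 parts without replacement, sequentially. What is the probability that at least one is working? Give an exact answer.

P(no working) = 10/20 × 9/19 = 90/380 = 9/38.
P(at least one) = 1 − 9/38 = 29/38.

29/38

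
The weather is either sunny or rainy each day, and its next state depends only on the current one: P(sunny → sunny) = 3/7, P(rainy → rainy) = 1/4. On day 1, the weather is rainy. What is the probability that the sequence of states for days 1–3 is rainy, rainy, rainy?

Day 1 is given. For each transition, use the conditional probability from the current state:
P(rainy | rainy) = 1/4; P(rainy | rainy) = 1/4.
P = 1/4 × 1/4 = 1/16.

1/16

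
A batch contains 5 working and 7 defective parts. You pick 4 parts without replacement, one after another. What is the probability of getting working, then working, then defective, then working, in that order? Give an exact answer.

7/198

Each draw changes the counts, so multiply the conditional probabilities along the sequence:
P = 5/12 × 4/11 × 7/10 × 3/9 = 420/11880 = 7/198.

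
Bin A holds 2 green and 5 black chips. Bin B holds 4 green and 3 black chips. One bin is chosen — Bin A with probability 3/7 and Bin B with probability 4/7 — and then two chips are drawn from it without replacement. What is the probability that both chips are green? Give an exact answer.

9/49

From Bin A: P(both green) = (2/7)(1/6) = 1/21.
From Bin B: P(both green) = (4/7)(3/6) = 2/7.
Total probability = (3/7)(1/21) + (4/7)(2/7) = 9/49.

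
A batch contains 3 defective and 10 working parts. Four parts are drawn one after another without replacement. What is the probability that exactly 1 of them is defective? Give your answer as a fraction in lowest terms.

One ordering (defective drawn first) has probability 3/13 × 10/12 × 9/11 × 8/10 = 2160/17160 = 18/143.
There are C(4,1) = 4 such orderings, each equally likely, so P = 4 × 18/143 = 72/143.

72/143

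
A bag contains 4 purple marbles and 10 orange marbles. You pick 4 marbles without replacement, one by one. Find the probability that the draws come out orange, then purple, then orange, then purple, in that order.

45/1001

Chain rule:
P = 10/14 × 4/13 × 9/12 × 3/11 = 1080/24024 = 45/1001.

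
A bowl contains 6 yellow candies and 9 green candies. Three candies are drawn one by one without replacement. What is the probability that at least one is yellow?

P(no yellow) = 9/15 × 8/14 × 7/13 = 504/2730 = 12/65.
P(at least one) = 1 − 12/65 = 53/65.

53/65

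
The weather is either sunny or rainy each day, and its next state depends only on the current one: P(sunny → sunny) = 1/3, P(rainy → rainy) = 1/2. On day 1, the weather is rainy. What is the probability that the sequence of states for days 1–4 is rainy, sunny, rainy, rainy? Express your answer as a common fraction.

1/6

Day 1 is given. For each transition, use the conditional probability from the current state:
P(sunny | rainy) = 1/2; P(rainy | sunny) = 2/3; P(rainy | rainy) = 1/2.
P = 1/2 × 2/3 × 1/2 = 2/12 = 1/6.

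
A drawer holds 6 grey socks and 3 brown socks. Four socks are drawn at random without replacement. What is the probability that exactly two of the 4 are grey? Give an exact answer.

One ordering (grey drawn first) has probability 6/9 × 5/8 × 3/7 × 2/6 = 180/3024 = 5/84.
There are C(4,2) = 6 such orderings, each equally likely, so P = 6 × 5/84 = 5/14.

5/14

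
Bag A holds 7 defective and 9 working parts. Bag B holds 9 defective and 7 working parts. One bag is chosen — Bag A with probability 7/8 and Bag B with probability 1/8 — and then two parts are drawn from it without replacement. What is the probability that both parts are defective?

61/320

From Bag A: P(both defective) = (7/16)(6/15) = 7/40.
From Bag B: P(both defective) = (9/16)(8/15) = 3/10.
Total probability = (7/8)(7/40) + (1/8)(3/10) = 61/320.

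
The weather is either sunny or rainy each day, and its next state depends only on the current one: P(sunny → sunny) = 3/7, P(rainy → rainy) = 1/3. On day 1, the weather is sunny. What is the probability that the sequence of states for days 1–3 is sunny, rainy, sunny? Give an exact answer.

8/21

Day 1 is given. For each transition, use the conditional probability from the current state:
P(rainy | sunny) = 4/7; P(sunny | rainy) = 2/3.
P = 4/7 × 2/3 = 8/21.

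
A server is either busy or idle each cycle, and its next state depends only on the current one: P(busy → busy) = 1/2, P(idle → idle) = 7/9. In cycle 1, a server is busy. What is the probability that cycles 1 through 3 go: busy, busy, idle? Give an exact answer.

1/4

Cycle 1 is given. For each transition, use the conditional probability from the current state:
P(busy | busy) = 1/2; P(idle | busy) = 1/2.
P = 1/2 × 1/2 = 1/4.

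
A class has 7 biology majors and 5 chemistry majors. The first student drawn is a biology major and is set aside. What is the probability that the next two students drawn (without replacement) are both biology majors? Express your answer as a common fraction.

3/11

After the first draw, 6 of the remaining 11 students are biology majors.
P = 6/11 × 5/10 = 30/110 = 3/11.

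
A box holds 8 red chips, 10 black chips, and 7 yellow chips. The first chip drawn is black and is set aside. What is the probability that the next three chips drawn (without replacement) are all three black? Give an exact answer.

21/506

After the first draw, 9 of the remaining 24 chips are black.
P = 9/24 × 8/23 × 7/22 = 504/12144 = 21/506.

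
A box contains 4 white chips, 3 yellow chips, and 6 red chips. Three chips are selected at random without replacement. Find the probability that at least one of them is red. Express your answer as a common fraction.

P(no red) = 7/13 × 6/12 × 5/11 = 210/1716 = 35/286.
P(at least one) = 1 − 35/286 = 251/286.

251/286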